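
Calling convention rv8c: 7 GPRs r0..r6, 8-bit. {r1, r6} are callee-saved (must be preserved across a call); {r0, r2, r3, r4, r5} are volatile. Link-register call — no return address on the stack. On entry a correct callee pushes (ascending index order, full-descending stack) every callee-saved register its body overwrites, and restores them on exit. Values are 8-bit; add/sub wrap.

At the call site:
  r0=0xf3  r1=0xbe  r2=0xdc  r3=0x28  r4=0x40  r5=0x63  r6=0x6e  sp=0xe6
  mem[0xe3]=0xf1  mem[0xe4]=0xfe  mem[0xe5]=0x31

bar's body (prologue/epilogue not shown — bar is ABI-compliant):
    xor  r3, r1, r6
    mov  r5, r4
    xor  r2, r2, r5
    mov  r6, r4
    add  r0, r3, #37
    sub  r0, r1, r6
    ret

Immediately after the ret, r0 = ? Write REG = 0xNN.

prologue: push r6 -> mem[0xe5]=0x6e, sp=0xe5
body[0] xor  r3, r1, r6 -> r3=0xd0
body[1] mov  r5, r4 -> r5=0x40
body[2] xor  r2, r2, r5 -> r2=0x9c
body[3] mov  r6, r4 -> r6=0x40
body[4] add  r0, r3, #37 -> r0=0xf5
body[5] sub  r0, r1, r6 -> r0=0x7e
epilogue: pop r6=0x6e, sp=0xe6
r0 is caller-saved -> body value

REG = 0x7e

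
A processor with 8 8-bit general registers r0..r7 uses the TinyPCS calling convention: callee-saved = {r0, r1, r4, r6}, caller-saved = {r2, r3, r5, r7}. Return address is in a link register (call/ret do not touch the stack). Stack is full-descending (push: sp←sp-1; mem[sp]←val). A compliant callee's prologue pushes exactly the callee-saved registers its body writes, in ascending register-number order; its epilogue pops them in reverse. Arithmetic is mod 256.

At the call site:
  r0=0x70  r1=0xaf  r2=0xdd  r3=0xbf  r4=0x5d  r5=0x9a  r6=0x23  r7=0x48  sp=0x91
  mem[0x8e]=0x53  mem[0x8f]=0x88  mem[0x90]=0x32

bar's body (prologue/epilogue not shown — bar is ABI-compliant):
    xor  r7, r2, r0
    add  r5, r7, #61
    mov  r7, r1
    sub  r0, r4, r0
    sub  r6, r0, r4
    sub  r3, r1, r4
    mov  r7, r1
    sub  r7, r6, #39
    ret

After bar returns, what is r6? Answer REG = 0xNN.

REG = 0x23

prologue: push r0 → mem[0x90]=0x70, sp=0x90
prologue: push r6 → mem[0x8f]=0x23, sp=0x8f
body[0] xor  r7, r2, r0 → r7=0xad
body[1] add  r5, r7, #61 → r5=0xea
body[2] mov  r7, r1 → r7=0xaf
body[3] sub  r0, r4, r0 → r0=0xed
body[4] sub  r6, r0, r4 → r6=0x90
body[5] sub  r3, r1, r4 → r3=0x52
body[6] mov  r7, r1 → r7=0xaf
body[7] sub  r7, r6, #39 → r7=0x69
epilogue: pop r6=0x23, sp=0x90
epilogue: pop r0=0x70, sp=0x91
r6 is callee-saved → restored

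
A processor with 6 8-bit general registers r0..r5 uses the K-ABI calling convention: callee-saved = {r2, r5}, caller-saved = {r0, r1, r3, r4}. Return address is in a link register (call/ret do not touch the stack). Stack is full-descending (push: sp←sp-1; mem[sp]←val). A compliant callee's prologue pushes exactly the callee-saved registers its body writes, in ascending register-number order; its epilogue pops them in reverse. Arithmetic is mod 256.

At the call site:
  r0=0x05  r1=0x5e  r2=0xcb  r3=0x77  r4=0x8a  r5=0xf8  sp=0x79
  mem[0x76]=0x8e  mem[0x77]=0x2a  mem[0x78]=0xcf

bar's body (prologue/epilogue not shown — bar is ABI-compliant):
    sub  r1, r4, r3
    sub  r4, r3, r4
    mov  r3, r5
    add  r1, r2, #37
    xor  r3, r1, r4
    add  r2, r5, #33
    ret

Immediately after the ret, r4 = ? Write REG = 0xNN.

REG = 0xed

prologue: push r2 → mem[0x78]=0xcb, sp=0x78
body[0] sub  r1, r4, r3 → r1=0x13
body[1] sub  r4, r3, r4 → r4=0xed
body[2] mov  r3, r5 → r3=0xf8
body[3] add  r1, r2, #37 → r1=0xf0
body[4] xor  r3, r1, r4 → r3=0x1d
body[5] add  r2, r5, #33 → r2=0x19
epilogue: pop r2=0xcb, sp=0x79
r4 is caller-saved → body value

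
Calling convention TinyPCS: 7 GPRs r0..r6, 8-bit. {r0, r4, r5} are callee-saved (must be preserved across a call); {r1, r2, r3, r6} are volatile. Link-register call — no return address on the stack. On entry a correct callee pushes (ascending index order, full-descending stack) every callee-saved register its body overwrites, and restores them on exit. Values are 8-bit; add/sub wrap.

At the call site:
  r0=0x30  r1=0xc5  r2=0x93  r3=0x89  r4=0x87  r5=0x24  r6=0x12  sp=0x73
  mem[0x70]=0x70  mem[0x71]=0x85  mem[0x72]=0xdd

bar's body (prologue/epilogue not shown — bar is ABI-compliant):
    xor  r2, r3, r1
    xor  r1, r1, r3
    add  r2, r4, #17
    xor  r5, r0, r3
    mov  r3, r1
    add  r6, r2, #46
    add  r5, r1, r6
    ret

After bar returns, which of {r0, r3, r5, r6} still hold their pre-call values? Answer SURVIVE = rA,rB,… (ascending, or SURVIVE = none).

SURVIVE = r0,r5

prologue: push r5 -> mem[0x72]=0x24, sp=0x72
body[0] xor  r2, r3, r1 -> r2=0x4c
body[1] xor  r1, r1, r3 -> r1=0x4c
body[2] add  r2, r4, #17 -> r2=0x98
body[3] xor  r5, r0, r3 -> r5=0xb9
body[4] mov  r3, r1 -> r3=0x4c
body[5] add  r6, r2, #46 -> r6=0xc6
body[6] add  r5, r1, r6 -> r5=0x12
epilogue: pop r5=0x24, sp=0x73
r0: callee-saved, written=False
r3: caller-saved, written=True
r5: callee-saved, written=True
r6: caller-saved, written=True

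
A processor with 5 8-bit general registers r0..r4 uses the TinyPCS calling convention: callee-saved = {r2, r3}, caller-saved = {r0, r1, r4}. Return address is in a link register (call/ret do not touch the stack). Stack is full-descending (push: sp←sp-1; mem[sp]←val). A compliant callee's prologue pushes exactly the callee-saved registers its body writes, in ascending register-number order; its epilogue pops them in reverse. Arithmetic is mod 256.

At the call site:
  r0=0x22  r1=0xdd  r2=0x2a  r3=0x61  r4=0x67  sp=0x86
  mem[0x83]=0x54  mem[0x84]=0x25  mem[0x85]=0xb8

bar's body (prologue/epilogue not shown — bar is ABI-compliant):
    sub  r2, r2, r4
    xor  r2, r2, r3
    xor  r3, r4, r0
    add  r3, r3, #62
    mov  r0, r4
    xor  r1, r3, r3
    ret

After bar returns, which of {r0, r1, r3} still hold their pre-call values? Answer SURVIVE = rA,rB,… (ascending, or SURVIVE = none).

prologue: push r2 -> mem[0x85]=0x2a, sp=0x85
prologue: push r3 -> mem[0x84]=0x61, sp=0x84
body[0] sub  r2, r2, r4 -> r2=0xc3
body[1] xor  r2, r2, r3 -> r2=0xa2
body[2] xor  r3, r4, r0 -> r3=0x45
body[3] add  r3, r3, #62 -> r3=0x83
body[4] mov  r0, r4 -> r0=0x67
body[5] xor  r1, r3, r3 -> r1=0x00
epilogue: pop r3=0x61, sp=0x85
epilogue: pop r2=0x2a, sp=0x86
r0: caller-saved, written=True
r1: caller-saved, written=True
r3: callee-saved, written=True

SURVIVE = r3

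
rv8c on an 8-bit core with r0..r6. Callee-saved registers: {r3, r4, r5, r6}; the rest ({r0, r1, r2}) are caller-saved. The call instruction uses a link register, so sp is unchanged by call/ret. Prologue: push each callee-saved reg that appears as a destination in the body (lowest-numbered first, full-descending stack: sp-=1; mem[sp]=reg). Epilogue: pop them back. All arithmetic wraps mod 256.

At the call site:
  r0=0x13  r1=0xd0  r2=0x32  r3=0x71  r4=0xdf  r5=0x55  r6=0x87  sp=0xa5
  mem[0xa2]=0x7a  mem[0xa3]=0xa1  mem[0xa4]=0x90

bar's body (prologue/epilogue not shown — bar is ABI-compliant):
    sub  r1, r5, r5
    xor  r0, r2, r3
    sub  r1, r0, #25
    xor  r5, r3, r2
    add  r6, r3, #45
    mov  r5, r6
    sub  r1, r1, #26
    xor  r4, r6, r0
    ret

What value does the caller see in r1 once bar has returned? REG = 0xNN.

REG = 0x10

prologue: push r4 -> mem[0xa4]=0xdf, sp=0xa4
prologue: push r5 -> mem[0xa3]=0x55, sp=0xa3
prologue: push r6 -> mem[0xa2]=0x87, sp=0xa2
body[0] sub  r1, r5, r5 -> r1=0x00
body[1] xor  r0, r2, r3 -> r0=0x43
body[2] sub  r1, r0, #25 -> r1=0x2a
body[3] xor  r5, r3, r2 -> r5=0x43
body[4] add  r6, r3, #45 -> r6=0x9e
body[5] mov  r5, r6 -> r5=0x9e
body[6] sub  r1, r1, #26 -> r1=0x10
body[7] xor  r4, r6, r0 -> r4=0xdd
epilogue: pop r6=0x87, sp=0xa3
epilogue: pop r5=0x55, sp=0xa4
epilogue: pop r4=0xdf, sp=0xa5
r1 is caller-saved -> body value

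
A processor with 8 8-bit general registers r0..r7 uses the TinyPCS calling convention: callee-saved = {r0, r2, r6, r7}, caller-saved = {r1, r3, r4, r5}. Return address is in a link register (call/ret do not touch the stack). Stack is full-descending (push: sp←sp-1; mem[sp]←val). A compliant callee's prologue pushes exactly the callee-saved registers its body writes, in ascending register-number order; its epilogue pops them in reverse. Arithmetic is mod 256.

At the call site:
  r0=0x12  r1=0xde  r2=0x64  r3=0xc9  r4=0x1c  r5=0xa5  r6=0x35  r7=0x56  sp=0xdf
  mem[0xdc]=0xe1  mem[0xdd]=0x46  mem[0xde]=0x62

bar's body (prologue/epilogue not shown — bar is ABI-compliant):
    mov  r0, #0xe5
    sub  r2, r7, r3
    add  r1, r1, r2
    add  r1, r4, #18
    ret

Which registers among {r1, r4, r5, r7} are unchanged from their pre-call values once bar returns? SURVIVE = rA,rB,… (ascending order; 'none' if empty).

SURVIVE = r4,r5,r7

prologue: push r0 -> mem[0xde]=0x12, sp=0xde
prologue: push r2 -> mem[0xdd]=0x64, sp=0xdd
body[0] mov  r0, #0xe5 -> r0=0xe5
body[1] sub  r2, r7, r3 -> r2=0x8d
body[2] add  r1, r1, r2 -> r1=0x6b
body[3] add  r1, r4, #18 -> r1=0x2e
epilogue: pop r2=0x64, sp=0xde
epilogue: pop r0=0x12, sp=0xdf
r1: caller-saved, written=True
r4: caller-saved, written=False
r5: caller-saved, written=False
r7: callee-saved, written=False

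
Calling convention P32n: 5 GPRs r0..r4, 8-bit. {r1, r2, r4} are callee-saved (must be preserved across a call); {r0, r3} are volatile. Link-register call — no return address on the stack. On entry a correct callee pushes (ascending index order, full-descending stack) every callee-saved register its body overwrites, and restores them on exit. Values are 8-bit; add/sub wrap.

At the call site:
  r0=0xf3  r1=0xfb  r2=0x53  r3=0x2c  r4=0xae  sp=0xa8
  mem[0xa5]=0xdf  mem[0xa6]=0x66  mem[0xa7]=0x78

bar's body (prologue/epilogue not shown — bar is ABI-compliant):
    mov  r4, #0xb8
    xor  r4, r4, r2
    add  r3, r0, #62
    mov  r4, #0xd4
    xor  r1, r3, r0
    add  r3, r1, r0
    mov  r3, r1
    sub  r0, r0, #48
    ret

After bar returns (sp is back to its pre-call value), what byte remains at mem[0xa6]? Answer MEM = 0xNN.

prologue: push r1 -> mem[0xa7]=0xfb, sp=0xa7
prologue: push r4 -> mem[0xa6]=0xae, sp=0xa6
body[0] mov  r4, #0xb8 -> r4=0xb8
body[1] xor  r4, r4, r2 -> r4=0xeb
body[2] add  r3, r0, #62 -> r3=0x31
body[3] mov  r4, #0xd4 -> r4=0xd4
body[4] xor  r1, r3, r0 -> r1=0xc2
body[5] add  r3, r1, r0 -> r3=0xb5
body[6] mov  r3, r1 -> r3=0xc2
body[7] sub  r0, r0, #48 -> r0=0xc3
epilogue: pop r4=0xae, sp=0xa7
epilogue: pop r1=0xfb, sp=0xa8
prologue pushed ['r1', 'r4'] at ['0xa7', '0xa6']

MEM = 0xae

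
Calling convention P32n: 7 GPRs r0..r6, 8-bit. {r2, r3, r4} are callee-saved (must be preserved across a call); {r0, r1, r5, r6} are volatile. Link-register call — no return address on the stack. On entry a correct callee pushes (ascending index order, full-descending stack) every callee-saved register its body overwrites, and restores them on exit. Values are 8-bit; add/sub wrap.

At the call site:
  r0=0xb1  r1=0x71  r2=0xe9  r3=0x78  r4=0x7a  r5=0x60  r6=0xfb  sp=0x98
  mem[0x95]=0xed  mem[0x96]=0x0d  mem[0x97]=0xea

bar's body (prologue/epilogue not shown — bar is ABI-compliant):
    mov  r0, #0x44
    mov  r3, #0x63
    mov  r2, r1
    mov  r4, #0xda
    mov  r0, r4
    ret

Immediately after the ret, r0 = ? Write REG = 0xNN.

prologue: push r2 → mem[0x97]=0xe9, sp=0x97
prologue: push r3 → mem[0x96]=0x78, sp=0x96
prologue: push r4 → mem[0x95]=0x7a, sp=0x95
body[0] mov  r0, #0x44 → r0=0x44
body[1] mov  r3, #0x63 → r3=0x63
body[2] mov  r2, r1 → r2=0x71
body[3] mov  r4, #0xda → r4=0xda
body[4] mov  r0, r4 → r0=0xda
epilogue: pop r4=0x7a, sp=0x96
epilogue: pop r3=0x78, sp=0x97
epilogue: pop r2=0xe9, sp=0x98
r0 is caller-saved → body value

REG = 0xda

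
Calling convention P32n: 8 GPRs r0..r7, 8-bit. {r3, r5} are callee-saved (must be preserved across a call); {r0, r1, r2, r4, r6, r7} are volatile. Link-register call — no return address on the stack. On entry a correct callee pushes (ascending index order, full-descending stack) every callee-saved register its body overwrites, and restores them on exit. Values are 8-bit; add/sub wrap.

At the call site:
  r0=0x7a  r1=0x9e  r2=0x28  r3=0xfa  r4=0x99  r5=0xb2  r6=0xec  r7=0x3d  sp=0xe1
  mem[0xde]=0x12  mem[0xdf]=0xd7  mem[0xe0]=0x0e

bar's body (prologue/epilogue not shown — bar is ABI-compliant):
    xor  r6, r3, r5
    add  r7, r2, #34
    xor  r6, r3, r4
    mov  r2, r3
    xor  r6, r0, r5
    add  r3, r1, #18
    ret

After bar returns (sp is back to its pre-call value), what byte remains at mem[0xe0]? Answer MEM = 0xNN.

prologue: push r3 -> mem[0xe0]=0xfa, sp=0xe0
body[0] xor  r6, r3, r5 -> r6=0x48
body[1] add  r7, r2, #34 -> r7=0x4a
body[2] xor  r6, r3, r4 -> r6=0x63
body[3] mov  r2, r3 -> r2=0xfa
body[4] xor  r6, r0, r5 -> r6=0xc8
body[5] add  r3, r1, #18 -> r3=0xb0
epilogue: pop r3=0xfa, sp=0xe1
prologue pushed ['r3'] at ['0xe0']

MEM = 0xfa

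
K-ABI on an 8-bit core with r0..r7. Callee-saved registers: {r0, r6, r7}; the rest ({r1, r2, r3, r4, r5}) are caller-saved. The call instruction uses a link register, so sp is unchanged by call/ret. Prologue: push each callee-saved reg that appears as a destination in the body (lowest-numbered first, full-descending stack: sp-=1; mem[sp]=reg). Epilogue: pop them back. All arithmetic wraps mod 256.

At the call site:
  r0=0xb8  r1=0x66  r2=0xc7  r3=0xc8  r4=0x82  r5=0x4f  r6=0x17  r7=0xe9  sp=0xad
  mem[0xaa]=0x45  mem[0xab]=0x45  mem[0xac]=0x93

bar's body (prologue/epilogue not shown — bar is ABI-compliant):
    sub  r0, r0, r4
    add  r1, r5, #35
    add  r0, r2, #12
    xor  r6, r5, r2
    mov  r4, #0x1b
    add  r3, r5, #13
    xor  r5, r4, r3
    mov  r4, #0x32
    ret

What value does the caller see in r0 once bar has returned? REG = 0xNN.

REG = 0xb8

prologue: push r0 → mem[0xac]=0xb8, sp=0xac
prologue: push r6 → mem[0xab]=0x17, sp=0xab
body[0] sub  r0, r0, r4 → r0=0x36
body[1] add  r1, r5, #35 → r1=0x72
body[2] add  r0, r2, #12 → r0=0xd3
body[3] xor  r6, r5, r2 → r6=0x88
body[4] mov  r4, #0x1b → r4=0x1b
body[5] add  r3, r5, #13 → r3=0x5c
body[6] xor  r5, r4, r3 → r5=0x47
body[7] mov  r4, #0x32 → r4=0x32
epilogue: pop r6=0x17, sp=0xac
epilogue: pop r0=0xb8, sp=0xad
r0 is callee-saved → restored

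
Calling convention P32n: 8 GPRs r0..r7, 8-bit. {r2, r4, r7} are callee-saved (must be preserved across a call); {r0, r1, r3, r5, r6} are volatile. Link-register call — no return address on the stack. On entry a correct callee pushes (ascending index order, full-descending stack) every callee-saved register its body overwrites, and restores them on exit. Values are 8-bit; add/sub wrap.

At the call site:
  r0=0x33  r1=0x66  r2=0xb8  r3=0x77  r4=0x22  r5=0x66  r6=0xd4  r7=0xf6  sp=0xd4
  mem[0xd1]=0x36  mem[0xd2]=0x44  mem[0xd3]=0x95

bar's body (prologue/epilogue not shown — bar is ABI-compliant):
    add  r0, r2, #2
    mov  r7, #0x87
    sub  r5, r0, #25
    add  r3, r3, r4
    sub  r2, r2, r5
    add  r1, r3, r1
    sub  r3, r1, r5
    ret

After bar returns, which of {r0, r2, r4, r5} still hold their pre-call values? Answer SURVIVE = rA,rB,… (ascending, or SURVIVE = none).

prologue: push r2 → mem[0xd3]=0xb8, sp=0xd3
prologue: push r7 → mem[0xd2]=0xf6, sp=0xd2
body[0] add  r0, r2, #2 → r0=0xba
body[1] mov  r7, #0x87 → r7=0x87
body[2] sub  r5, r0, #25 → r5=0xa1
body[3] add  r3, r3, r4 → r3=0x99
body[4] sub  r2, r2, r5 → r2=0x17
body[5] add  r1, r3, r1 → r1=0xff
body[6] sub  r3, r1, r5 → r3=0x5e
epilogue: pop r7=0xf6, sp=0xd3
epilogue: pop r2=0xb8, sp=0xd4
r0: caller-saved, written=True
r2: callee-saved, written=True
r4: callee-saved, written=False
r5: caller-saved, written=True

SURVIVE = r2,r4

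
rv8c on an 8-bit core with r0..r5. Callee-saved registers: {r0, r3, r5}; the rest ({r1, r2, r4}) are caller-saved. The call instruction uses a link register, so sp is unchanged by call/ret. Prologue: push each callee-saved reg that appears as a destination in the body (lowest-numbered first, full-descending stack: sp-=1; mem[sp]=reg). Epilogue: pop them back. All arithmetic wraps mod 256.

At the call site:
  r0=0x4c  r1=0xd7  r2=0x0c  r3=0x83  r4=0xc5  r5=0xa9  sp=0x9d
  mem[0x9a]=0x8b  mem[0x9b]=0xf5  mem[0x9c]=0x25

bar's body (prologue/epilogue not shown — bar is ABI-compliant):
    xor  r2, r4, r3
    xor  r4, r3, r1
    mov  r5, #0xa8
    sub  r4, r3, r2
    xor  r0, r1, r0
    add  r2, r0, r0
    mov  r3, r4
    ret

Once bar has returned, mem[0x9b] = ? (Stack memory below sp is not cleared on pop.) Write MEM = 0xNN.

MEM = 0x83

prologue: push r0 → mem[0x9c]=0x4c, sp=0x9c
prologue: push r3 → mem[0x9b]=0x83, sp=0x9b
prologue: push r5 → mem[0x9a]=0xa9, sp=0x9a
body[0] xor  r2, r4, r3 → r2=0x46
body[1] xor  r4, r3, r1 → r4=0x54
body[2] mov  r5, #0xa8 → r5=0xa8
body[3] sub  r4, r3, r2 → r4=0x3d
body[4] xor  r0, r1, r0 → r0=0x9b
body[5] add  r2, r0, r0 → r2=0x36
body[6] mov  r3, r4 → r3=0x3d
epilogue: pop r5=0xa9, sp=0x9b
epilogue: pop r3=0x83, sp=0x9c
epilogue: pop r0=0x4c, sp=0x9d
prologue pushed ['r0', 'r3', 'r5'] at ['0x9c', '0x9b', '0x9a']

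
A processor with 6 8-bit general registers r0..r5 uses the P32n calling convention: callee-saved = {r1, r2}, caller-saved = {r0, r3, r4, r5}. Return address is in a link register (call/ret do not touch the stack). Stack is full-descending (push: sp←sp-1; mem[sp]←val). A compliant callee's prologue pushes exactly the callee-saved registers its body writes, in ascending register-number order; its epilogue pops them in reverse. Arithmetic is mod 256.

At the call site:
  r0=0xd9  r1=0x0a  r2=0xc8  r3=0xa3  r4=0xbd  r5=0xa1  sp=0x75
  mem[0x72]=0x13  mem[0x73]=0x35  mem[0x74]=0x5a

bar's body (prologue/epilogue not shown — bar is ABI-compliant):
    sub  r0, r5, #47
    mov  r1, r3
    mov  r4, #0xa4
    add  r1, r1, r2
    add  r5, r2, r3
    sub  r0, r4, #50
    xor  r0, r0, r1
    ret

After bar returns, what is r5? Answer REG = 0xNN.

prologue: push r1 → mem[0x74]=0x0a, sp=0x74
body[0] sub  r0, r5, #47 → r0=0x72
body[1] mov  r1, r3 → r1=0xa3
body[2] mov  r4, #0xa4 → r4=0xa4
body[3] add  r1, r1, r2 → r1=0x6b
body[4] add  r5, r2, r3 → r5=0x6b
body[5] sub  r0, r4, #50 → r0=0x72
body[6] xor  r0, r0, r1 → r0=0x19
epilogue: pop r1=0x0a, sp=0x75
r5 is caller-saved → body value

REG = 0x6b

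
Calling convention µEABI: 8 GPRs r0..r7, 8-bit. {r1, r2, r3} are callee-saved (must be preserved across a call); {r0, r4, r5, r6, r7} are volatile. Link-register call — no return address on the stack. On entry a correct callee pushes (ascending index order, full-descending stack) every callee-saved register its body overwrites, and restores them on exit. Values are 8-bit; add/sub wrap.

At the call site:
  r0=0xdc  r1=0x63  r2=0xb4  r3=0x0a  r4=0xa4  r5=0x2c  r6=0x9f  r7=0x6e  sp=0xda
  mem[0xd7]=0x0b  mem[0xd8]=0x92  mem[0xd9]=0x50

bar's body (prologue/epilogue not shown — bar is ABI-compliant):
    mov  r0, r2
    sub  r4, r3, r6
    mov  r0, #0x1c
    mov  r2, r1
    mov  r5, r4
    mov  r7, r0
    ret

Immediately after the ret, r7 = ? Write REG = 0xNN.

prologue: push r2 → mem[0xd9]=0xb4, sp=0xd9
body[0] mov  r0, r2 → r0=0xb4
body[1] sub  r4, r3, r6 → r4=0x6b
body[2] mov  r0, #0x1c → r0=0x1c
body[3] mov  r2, r1 → r2=0x63
body[4] mov  r5, r4 → r5=0x6b
body[5] mov  r7, r0 → r7=0x1c
epilogue: pop r2=0xb4, sp=0xda
r7 is caller-saved → body value

REG = 0x1c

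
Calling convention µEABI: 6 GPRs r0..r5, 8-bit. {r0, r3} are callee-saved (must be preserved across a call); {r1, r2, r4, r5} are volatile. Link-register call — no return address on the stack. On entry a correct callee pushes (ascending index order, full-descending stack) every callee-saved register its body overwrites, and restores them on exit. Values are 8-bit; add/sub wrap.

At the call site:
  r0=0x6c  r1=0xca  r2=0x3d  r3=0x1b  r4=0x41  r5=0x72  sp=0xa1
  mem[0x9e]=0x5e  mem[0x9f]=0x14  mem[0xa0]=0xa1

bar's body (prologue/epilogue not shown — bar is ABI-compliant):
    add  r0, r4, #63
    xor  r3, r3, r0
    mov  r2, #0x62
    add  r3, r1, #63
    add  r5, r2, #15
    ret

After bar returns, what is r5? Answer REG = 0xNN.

REG = 0x71

prologue: push r0 -> mem[0xa0]=0x6c, sp=0xa0
prologue: push r3 -> mem[0x9f]=0x1b, sp=0x9f
body[0] add  r0, r4, #63 -> r0=0x80
body[1] xor  r3, r3, r0 -> r3=0x9b
body[2] mov  r2, #0x62 -> r2=0x62
body[3] add  r3, r1, #63 -> r3=0x09
body[4] add  r5, r2, #15 -> r5=0x71
epilogue: pop r3=0x1b, sp=0xa0
epilogue: pop r0=0x6c, sp=0xa1
r5 is caller-saved -> body value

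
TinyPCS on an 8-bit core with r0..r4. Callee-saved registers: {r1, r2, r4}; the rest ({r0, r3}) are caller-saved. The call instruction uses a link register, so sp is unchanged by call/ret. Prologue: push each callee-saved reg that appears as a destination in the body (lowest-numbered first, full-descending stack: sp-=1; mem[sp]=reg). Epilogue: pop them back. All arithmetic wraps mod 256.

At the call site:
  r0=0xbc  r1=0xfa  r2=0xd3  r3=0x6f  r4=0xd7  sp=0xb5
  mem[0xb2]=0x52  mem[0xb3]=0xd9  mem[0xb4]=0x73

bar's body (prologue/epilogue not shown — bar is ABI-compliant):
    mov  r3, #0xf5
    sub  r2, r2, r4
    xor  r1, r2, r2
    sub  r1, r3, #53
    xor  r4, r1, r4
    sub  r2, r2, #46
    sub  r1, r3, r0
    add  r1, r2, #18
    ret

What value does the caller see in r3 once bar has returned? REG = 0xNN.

REG = 0xf5

prologue: push r1 → mem[0xb4]=0xfa, sp=0xb4
prologue: push r2 → mem[0xb3]=0xd3, sp=0xb3
prologue: push r4 → mem[0xb2]=0xd7, sp=0xb2
body[0] mov  r3, #0xf5 → r3=0xf5
body[1] sub  r2, r2, r4 → r2=0xfc
body[2] xor  r1, r2, r2 → r1=0x00
body[3] sub  r1, r3, #53 → r1=0xc0
body[4] xor  r4, r1, r4 → r4=0x17
body[5] sub  r2, r2, #46 → r2=0xce
body[6] sub  r1, r3, r0 → r1=0x39
body[7] add  r1, r2, #18 → r1=0xe0
epilogue: pop r4=0xd7, sp=0xb3
epilogue: pop r2=0xd3, sp=0xb4
epilogue: pop r1=0xfa, sp=0xb5
r3 is caller-saved → body value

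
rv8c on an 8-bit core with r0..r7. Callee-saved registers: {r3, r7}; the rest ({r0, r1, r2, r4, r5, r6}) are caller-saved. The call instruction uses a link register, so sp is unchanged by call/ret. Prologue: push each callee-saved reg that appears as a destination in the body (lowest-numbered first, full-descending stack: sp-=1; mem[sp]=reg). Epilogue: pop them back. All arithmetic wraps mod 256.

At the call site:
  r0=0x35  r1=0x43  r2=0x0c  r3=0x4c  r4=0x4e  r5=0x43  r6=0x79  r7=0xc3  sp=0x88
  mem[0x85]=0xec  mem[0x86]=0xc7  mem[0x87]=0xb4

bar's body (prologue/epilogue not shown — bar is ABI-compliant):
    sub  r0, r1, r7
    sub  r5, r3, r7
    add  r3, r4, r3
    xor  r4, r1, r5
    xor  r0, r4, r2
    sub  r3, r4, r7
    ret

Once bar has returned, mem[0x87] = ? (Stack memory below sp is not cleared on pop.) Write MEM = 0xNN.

MEM = 0x4c

prologue: push r3 → mem[0x87]=0x4c, sp=0x87
body[0] sub  r0, r1, r7 → r0=0x80
body[1] sub  r5, r3, r7 → r5=0x89
body[2] add  r3, r4, r3 → r3=0x9a
body[3] xor  r4, r1, r5 → r4=0xca
body[4] xor  r0, r4, r2 → r0=0xc6
body[5] sub  r3, r4, r7 → r3=0x07
epilogue: pop r3=0x4c, sp=0x88
prologue pushed ['r3'] at ['0x87']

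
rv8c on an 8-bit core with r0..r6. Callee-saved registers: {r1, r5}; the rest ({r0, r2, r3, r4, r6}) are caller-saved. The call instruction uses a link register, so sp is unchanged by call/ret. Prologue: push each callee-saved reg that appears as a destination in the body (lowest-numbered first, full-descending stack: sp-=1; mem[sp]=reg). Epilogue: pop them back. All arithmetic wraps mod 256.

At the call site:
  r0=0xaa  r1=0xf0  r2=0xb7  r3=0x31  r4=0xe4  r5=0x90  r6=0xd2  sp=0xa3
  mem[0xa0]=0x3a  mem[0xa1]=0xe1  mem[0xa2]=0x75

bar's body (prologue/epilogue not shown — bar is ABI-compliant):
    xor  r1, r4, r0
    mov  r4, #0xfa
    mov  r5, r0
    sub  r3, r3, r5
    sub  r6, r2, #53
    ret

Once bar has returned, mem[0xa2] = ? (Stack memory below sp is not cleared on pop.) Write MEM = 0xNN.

MEM = 0xf0

prologue: push r1 -> mem[0xa2]=0xf0, sp=0xa2
prologue: push r5 -> mem[0xa1]=0x90, sp=0xa1
body[0] xor  r1, r4, r0 -> r1=0x4e
body[1] mov  r4, #0xfa -> r4=0xfa
body[2] mov  r5, r0 -> r5=0xaa
body[3] sub  r3, r3, r5 -> r3=0x87
body[4] sub  r6, r2, #53 -> r6=0x82
epilogue: pop r5=0x90, sp=0xa2
epilogue: pop r1=0xf0, sp=0xa3
prologue pushed ['r1', 'r5'] at ['0xa2', '0xa1']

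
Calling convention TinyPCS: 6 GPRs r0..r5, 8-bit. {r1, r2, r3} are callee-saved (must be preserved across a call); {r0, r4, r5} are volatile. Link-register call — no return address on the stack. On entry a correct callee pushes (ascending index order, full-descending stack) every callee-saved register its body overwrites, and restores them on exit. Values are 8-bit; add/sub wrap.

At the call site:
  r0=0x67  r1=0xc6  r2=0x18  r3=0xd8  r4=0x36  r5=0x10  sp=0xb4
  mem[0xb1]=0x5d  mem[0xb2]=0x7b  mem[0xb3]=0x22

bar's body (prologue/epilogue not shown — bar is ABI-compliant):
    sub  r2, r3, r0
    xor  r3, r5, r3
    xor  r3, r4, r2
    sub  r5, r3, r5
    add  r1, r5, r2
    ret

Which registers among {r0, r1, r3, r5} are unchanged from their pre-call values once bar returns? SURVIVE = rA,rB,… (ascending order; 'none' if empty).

prologue: push r1 → mem[0xb3]=0xc6, sp=0xb3
prologue: push r2 → mem[0xb2]=0x18, sp=0xb2
prologue: push r3 → mem[0xb1]=0xd8, sp=0xb1
body[0] sub  r2, r3, r0 → r2=0x71
body[1] xor  r3, r5, r3 → r3=0xc8
body[2] xor  r3, r4, r2 → r3=0x47
body[3] sub  r5, r3, r5 → r5=0x37
body[4] add  r1, r5, r2 → r1=0xa8
epilogue: pop r3=0xd8, sp=0xb2
epilogue: pop r2=0x18, sp=0xb3
epilogue: pop r1=0xc6, sp=0xb4
r0: caller-saved, written=False
r1: callee-saved, written=True
r3: callee-saved, written=True
r5: caller-saved, written=True

SURVIVE = r0,r1,r3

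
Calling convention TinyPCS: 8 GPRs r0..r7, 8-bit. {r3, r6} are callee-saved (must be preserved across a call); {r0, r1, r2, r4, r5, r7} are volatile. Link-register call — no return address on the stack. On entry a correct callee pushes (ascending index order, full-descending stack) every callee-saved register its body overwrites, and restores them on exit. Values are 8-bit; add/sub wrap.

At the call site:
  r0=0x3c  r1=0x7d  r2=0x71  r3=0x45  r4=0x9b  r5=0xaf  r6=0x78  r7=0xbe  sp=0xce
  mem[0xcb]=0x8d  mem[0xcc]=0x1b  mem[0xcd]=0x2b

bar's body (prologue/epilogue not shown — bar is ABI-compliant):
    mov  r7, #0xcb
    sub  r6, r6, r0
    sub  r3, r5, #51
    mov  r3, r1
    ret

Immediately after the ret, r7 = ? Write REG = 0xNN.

REG = 0xcb

prologue: push r3 -> mem[0xcd]=0x45, sp=0xcd
prologue: push r6 -> mem[0xcc]=0x78, sp=0xcc
body[0] mov  r7, #0xcb -> r7=0xcb
body[1] sub  r6, r6, r0 -> r6=0x3c
body[2] sub  r3, r5, #51 -> r3=0x7c
body[3] mov  r3, r1 -> r3=0x7d
epilogue: pop r6=0x78, sp=0xcd
epilogue: pop r3=0x45, sp=0xce
r7 is caller-saved -> body value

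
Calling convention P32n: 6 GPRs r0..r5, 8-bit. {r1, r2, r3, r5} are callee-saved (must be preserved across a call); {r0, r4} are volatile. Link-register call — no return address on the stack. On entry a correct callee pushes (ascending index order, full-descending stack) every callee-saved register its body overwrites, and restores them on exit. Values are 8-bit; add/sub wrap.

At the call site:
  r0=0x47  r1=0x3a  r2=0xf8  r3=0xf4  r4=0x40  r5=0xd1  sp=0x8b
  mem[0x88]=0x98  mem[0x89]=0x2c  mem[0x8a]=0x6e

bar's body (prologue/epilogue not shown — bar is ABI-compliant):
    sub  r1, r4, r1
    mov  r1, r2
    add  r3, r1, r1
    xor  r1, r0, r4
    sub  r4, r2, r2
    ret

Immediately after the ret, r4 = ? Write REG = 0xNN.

prologue: push r1 → mem[0x8a]=0x3a, sp=0x8a
prologue: push r3 → mem[0x89]=0xf4, sp=0x89
body[0] sub  r1, r4, r1 → r1=0x06
body[1] mov  r1, r2 → r1=0xf8
body[2] add  r3, r1, r1 → r3=0xf0
body[3] xor  r1, r0, r4 → r1=0x07
body[4] sub  r4, r2, r2 → r4=0x00
epilogue: pop r3=0xf4, sp=0x8a
epilogue: pop r1=0x3a, sp=0x8b
r4 is caller-saved → body value

REG = 0x00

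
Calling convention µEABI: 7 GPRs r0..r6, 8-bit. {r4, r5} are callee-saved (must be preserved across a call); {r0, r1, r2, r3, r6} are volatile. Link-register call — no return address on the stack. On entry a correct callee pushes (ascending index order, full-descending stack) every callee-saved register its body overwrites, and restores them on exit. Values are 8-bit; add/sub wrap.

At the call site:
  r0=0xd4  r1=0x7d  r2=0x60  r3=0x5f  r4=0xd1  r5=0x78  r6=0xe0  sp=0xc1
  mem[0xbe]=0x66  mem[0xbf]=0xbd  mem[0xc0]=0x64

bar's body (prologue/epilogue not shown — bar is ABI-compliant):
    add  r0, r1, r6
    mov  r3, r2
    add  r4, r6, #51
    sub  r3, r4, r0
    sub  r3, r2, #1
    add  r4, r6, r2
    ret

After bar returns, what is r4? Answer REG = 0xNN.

prologue: push r4 -> mem[0xc0]=0xd1, sp=0xc0
body[0] add  r0, r1, r6 -> r0=0x5d
body[1] mov  r3, r2 -> r3=0x60
body[2] add  r4, r6, #51 -> r4=0x13
body[3] sub  r3, r4, r0 -> r3=0xb6
body[4] sub  r3, r2, #1 -> r3=0x5f
body[5] add  r4, r6, r2 -> r4=0x40
epilogue: pop r4=0xd1, sp=0xc1
r4 is callee-saved -> restored

REG = 0xd1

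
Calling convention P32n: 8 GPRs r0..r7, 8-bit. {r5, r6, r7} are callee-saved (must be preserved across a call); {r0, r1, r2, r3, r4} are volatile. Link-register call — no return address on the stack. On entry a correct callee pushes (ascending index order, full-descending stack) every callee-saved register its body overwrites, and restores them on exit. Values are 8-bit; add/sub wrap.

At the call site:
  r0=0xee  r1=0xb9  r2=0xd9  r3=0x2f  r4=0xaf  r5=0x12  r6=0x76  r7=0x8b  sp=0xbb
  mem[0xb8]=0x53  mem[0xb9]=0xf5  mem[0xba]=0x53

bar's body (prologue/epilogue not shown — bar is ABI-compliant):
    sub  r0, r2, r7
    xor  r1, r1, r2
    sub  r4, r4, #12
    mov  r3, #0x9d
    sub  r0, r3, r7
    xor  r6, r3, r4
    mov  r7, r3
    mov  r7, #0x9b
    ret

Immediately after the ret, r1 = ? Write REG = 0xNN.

prologue: push r6 → mem[0xba]=0x76, sp=0xba
prologue: push r7 → mem[0xb9]=0x8b, sp=0xb9
body[0] sub  r0, r2, r7 → r0=0x4e
body[1] xor  r1, r1, r2 → r1=0x60
body[2] sub  r4, r4, #12 → r4=0xa3
body[3] mov  r3, #0x9d → r3=0x9d
body[4] sub  r0, r3, r7 → r0=0x12
body[5] xor  r6, r3, r4 → r6=0x3e
body[6] mov  r7, r3 → r7=0x9d
body[7] mov  r7, #0x9b → r7=0x9b
epilogue: pop r7=0x8b, sp=0xba
epilogue: pop r6=0x76, sp=0xbb
r1 is caller-saved → body value

REG = 0x60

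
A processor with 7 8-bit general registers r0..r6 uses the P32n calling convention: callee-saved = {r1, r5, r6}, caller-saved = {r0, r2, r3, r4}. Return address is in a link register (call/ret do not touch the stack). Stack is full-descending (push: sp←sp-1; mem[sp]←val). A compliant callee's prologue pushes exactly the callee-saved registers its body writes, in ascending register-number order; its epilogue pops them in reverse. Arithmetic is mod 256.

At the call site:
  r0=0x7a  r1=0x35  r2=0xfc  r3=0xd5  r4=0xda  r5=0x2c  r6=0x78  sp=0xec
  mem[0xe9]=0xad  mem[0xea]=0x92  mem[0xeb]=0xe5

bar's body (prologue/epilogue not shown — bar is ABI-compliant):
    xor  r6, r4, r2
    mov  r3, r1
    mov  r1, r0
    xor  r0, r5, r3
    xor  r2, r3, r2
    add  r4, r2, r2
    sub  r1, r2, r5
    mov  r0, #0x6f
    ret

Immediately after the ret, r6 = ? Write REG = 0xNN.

REG = 0x78

prologue: push r1 -> mem[0xeb]=0x35, sp=0xeb
prologue: push r6 -> mem[0xea]=0x78, sp=0xea
body[0] xor  r6, r4, r2 -> r6=0x26
body[1] mov  r3, r1 -> r3=0x35
body[2] mov  r1, r0 -> r1=0x7a
body[3] xor  r0, r5, r3 -> r0=0x19
body[4] xor  r2, r3, r2 -> r2=0xc9
body[5] add  r4, r2, r2 -> r4=0x92
body[6] sub  r1, r2, r5 -> r1=0x9d
body[7] mov  r0, #0x6f -> r0=0x6f
epilogue: pop r6=0x78, sp=0xeb
epilogue: pop r1=0x35, sp=0xec
r6 is callee-saved -> restored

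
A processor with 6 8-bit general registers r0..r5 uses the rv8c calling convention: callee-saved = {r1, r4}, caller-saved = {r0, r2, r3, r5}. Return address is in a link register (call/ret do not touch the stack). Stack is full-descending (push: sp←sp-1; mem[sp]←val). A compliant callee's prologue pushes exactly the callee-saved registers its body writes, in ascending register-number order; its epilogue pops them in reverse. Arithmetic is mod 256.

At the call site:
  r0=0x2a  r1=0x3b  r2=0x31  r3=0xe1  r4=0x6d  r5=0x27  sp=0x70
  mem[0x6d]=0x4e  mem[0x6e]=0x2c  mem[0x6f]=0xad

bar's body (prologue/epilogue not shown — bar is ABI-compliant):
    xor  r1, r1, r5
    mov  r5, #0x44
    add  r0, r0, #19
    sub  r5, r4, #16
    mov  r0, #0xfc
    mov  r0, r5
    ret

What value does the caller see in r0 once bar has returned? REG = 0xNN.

prologue: push r1 → mem[0x6f]=0x3b, sp=0x6f
body[0] xor  r1, r1, r5 → r1=0x1c
body[1] mov  r5, #0x44 → r5=0x44
body[2] add  r0, r0, #19 → r0=0x3d
body[3] sub  r5, r4, #16 → r5=0x5d
body[4] mov  r0, #0xfc → r0=0xfc
body[5] mov  r0, r5 → r0=0x5d
epilogue: pop r1=0x3b, sp=0x70
r0 is caller-saved → body value

REG = 0x5d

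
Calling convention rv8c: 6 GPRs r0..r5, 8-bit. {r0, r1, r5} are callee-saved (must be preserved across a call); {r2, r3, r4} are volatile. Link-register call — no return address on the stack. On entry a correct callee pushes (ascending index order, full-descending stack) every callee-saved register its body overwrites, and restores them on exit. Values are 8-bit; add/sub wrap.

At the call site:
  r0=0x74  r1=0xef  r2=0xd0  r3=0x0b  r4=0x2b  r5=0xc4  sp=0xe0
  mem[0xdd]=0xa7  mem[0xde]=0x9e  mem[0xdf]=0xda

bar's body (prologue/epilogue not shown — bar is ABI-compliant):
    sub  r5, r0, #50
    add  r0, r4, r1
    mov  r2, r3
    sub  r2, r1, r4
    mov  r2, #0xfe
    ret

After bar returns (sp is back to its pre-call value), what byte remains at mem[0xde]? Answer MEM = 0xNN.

MEM = 0xc4

prologue: push r0 → mem[0xdf]=0x74, sp=0xdf
prologue: push r5 → mem[0xde]=0xc4, sp=0xde
body[0] sub  r5, r0, #50 → r5=0x42
body[1] add  r0, r4, r1 → r0=0x1a
body[2] mov  r2, r3 → r2=0x0b
body[3] sub  r2, r1, r4 → r2=0xc4
body[4] mov  r2, #0xfe → r2=0xfe
epilogue: pop r5=0xc4, sp=0xdf
epilogue: pop r0=0x74, sp=0xe0
prologue pushed ['r0', 'r5'] at ['0xdf', '0xde']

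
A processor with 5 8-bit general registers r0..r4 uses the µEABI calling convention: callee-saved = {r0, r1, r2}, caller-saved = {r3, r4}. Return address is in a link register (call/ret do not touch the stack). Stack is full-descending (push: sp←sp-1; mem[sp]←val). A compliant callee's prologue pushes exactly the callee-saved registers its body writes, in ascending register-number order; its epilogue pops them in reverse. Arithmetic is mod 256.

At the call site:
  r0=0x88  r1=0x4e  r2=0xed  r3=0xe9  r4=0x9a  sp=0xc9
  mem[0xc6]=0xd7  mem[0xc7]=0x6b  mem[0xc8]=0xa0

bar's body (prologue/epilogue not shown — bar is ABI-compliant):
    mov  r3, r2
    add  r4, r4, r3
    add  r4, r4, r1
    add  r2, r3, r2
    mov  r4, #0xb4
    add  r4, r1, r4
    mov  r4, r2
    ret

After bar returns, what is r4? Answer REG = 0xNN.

REG = 0xda

prologue: push r2 -> mem[0xc8]=0xed, sp=0xc8
body[0] mov  r3, r2 -> r3=0xed
body[1] add  r4, r4, r3 -> r4=0x87
body[2] add  r4, r4, r1 -> r4=0xd5
body[3] add  r2, r3, r2 -> r2=0xda
body[4] mov  r4, #0xb4 -> r4=0xb4
body[5] add  r4, r1, r4 -> r4=0x02
body[6] mov  r4, r2 -> r4=0xda
epilogue: pop r2=0xed, sp=0xc9
r4 is caller-saved -> body value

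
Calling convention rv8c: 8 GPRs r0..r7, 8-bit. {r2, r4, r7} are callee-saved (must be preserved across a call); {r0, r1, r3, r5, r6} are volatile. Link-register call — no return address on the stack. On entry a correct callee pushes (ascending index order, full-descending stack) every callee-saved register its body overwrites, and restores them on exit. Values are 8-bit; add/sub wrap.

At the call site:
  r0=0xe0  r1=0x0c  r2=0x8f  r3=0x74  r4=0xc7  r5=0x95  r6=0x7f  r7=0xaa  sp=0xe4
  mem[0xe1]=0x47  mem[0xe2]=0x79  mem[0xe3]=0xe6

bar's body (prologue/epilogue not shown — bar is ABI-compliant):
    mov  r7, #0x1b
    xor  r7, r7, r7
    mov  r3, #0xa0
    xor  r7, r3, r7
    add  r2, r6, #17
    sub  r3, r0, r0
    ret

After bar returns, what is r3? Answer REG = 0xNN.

prologue: push r2 → mem[0xe3]=0x8f, sp=0xe3
prologue: push r7 → mem[0xe2]=0xaa, sp=0xe2
body[0] mov  r7, #0x1b → r7=0x1b
body[1] xor  r7, r7, r7 → r7=0x00
body[2] mov  r3, #0xa0 → r3=0xa0
body[3] xor  r7, r3, r7 → r7=0xa0
body[4] add  r2, r6, #17 → r2=0x90
body[5] sub  r3, r0, r0 → r3=0x00
epilogue: pop r7=0xaa, sp=0xe3
epilogue: pop r2=0x8f, sp=0xe4
r3 is caller-saved → body value

REG = 0x00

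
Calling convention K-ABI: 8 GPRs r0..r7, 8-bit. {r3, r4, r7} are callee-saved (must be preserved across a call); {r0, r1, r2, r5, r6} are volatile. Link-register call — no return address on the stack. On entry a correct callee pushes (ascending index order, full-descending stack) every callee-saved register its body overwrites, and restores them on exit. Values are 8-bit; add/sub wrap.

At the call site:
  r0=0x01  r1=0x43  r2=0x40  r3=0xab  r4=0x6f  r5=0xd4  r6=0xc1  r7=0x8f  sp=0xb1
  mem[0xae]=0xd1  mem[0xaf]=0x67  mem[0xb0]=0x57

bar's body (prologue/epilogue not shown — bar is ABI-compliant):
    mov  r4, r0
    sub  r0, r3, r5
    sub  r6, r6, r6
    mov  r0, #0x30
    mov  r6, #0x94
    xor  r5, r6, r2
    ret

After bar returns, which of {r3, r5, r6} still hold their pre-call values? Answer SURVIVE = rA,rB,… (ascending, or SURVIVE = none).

SURVIVE = r3,r5

prologue: push r4 -> mem[0xb0]=0x6f, sp=0xb0
body[0] mov  r4, r0 -> r4=0x01
body[1] sub  r0, r3, r5 -> r0=0xd7
body[2] sub  r6, r6, r6 -> r6=0x00
body[3] mov  r0, #0x30 -> r0=0x30
body[4] mov  r6, #0x94 -> r6=0x94
body[5] xor  r5, r6, r2 -> r5=0xd4
epilogue: pop r4=0x6f, sp=0xb1
r3: callee-saved, written=False
r5: caller-saved, written=True
r6: caller-saved, written=True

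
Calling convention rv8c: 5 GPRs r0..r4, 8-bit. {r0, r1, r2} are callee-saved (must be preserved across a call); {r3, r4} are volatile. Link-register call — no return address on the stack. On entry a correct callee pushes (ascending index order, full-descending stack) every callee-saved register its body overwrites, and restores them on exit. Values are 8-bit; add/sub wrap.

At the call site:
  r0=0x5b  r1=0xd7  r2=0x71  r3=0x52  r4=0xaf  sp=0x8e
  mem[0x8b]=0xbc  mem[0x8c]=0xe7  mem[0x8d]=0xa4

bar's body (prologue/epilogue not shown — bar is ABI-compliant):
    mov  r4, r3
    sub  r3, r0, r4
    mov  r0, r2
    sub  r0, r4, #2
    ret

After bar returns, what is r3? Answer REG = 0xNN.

prologue: push r0 -> mem[0x8d]=0x5b, sp=0x8d
body[0] mov  r4, r3 -> r4=0x52
body[1] sub  r3, r0, r4 -> r3=0x09
body[2] mov  r0, r2 -> r0=0x71
body[3] sub  r0, r4, #2 -> r0=0x50
epilogue: pop r0=0x5b, sp=0x8e
r3 is caller-saved -> body value

REG = 0x09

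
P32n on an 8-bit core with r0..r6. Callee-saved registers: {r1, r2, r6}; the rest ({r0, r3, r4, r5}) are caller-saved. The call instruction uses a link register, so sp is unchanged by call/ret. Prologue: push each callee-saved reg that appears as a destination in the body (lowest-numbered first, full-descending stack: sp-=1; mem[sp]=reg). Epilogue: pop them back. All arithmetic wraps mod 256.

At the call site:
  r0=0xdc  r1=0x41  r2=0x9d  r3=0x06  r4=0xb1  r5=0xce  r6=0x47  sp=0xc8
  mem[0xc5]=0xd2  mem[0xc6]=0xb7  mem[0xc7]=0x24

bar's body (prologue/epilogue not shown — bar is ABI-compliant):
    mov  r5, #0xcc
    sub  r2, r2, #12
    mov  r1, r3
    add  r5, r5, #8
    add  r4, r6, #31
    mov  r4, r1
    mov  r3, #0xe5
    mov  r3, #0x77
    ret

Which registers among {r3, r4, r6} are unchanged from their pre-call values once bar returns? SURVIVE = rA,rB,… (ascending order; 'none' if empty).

prologue: push r1 -> mem[0xc7]=0x41, sp=0xc7
prologue: push r2 -> mem[0xc6]=0x9d, sp=0xc6
body[0] mov  r5, #0xcc -> r5=0xcc
body[1] sub  r2, r2, #12 -> r2=0x91
body[2] mov  r1, r3 -> r1=0x06
body[3] add  r5, r5, #8 -> r5=0xd4
body[4] add  r4, r6, #31 -> r4=0x66
body[5] mov  r4, r1 -> r4=0x06
body[6] mov  r3, #0xe5 -> r3=0xe5
body[7] mov  r3, #0x77 -> r3=0x77
epilogue: pop r2=0x9d, sp=0xc7
epilogue: pop r1=0x41, sp=0xc8
r3: caller-saved, written=True
r4: caller-saved, written=True
r6: callee-saved, written=False

SURVIVE = r6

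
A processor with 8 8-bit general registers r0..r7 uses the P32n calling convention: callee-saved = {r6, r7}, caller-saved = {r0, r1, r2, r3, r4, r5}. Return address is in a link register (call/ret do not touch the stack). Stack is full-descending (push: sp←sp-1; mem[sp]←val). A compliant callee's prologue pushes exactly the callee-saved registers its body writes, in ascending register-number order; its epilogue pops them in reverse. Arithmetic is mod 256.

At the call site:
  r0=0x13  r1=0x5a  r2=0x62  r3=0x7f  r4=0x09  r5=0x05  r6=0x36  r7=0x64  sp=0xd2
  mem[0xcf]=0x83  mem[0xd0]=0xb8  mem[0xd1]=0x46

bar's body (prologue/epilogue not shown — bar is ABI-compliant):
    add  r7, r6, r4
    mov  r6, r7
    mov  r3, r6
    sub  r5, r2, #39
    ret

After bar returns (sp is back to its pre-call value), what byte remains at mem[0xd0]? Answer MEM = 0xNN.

MEM = 0x64

prologue: push r6 → mem[0xd1]=0x36, sp=0xd1
prologue: push r7 → mem[0xd0]=0x64, sp=0xd0
body[0] add  r7, r6, r4 → r7=0x3f
body[1] mov  r6, r7 → r6=0x3f
body[2] mov  r3, r6 → r3=0x3f
body[3] sub  r5, r2, #39 → r5=0x3b
epilogue: pop r7=0x64, sp=0xd1
epilogue: pop r6=0x36, sp=0xd2
prologue pushed ['r6', 'r7'] at ['0xd1', '0xd0']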